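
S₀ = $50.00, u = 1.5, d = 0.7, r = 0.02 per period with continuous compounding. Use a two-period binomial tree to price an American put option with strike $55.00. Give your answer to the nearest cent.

$12.33

Risk-neutral probability p = (e^0.02 − 0.7)/(1.5 − 0.7) = 0.3202/0.8000 = 0.4003
Terminal stock prices: S_uu = 112.5, S_ud = 52.5, S_dd = 24.5
Terminal payoffs (K − S): max(-57.5, 0) = 0, max(2.5, 0) = 2.5, max(30.5, 0) = 30.5
Node u (S = 75): continuation = e^(−0.02)·[0.4003·0.0000 + 0.5997·2.5000] = 1.4697; exercise value = 0.0000 ≤ continuation, so V_u = 1.4697
Node d (S = 35): continuation = e^(−0.02)·[0.4003·2.5000 + 0.5997·30.5000] = 18.9109; exercise value = 20.0000 > continuation, so V_d = 20.0000 (exercise)
Node 0 (S = 50): continuation = e^(−0.02)·[0.4003·1.4697 + 0.5997·20.0000] = 12.3340; exercise value = 5.0000 ≤ continuation, so V_0 = 12.3340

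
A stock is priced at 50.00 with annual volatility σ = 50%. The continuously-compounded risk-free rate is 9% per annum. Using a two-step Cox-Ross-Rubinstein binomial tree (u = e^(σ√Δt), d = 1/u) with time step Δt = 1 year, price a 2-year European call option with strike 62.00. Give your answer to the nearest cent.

13.52

CRR parameters: u = e^(σ√Δt) = e^(0.5·√1) = 1.6487, d = 1/u = 0.6065
Per-period rate: rΔt = 0.09·1 = 0.09, so R = e^0.09 = 1.0942
Risk-neutral probability p = (e^0.09 − 0.6065)/(1.6487 − 0.6065) = 0.4876/1.0422 = 0.4679
Terminal stock prices: S_uu = 135.9, S_ud = 50, S_dd = 18.39
Terminal payoffs (S − K): max(73.91, 0) = 73.91, max(-12, 0) = 0, max(-43.61, 0) = 0
Node u (S = 82.44): V_u = e^(−0.09)·[0.4679·73.9141 + 0.5321·0.0000] = 31.6079
Node d (S = 30.33): V_d = e^(−0.09)·[0.4679·0.0000 + 0.5321·0.0000] = 0.0000
Node 0 (S = 50): V_0 = e^(−0.09)·[0.4679·31.6079 + 0.5321·0.0000] = 13.5165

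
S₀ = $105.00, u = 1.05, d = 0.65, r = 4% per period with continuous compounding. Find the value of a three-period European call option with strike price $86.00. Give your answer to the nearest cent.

$29.41

Risk-neutral probability p = (e^0.04 − 0.65)/(1.05 − 0.65) = 0.3908/0.4000 = 0.9770
Terminal stock prices: S_uuu = 121.6, S_uud = 75.25, S_udd = 46.58, S_ddd = 28.84
Terminal payoffs (S − K): max(35.55, 0) = 35.55, max(-10.75, 0) = 0, max(-39.42, 0) = 0, max(-57.16, 0) = 0
Node uu (S = 115.8): V_uu = e^(−0.04)·[0.9770·35.5506 + 0.0230·0.0000] = 33.3720
Node ud (S = 71.66): V_ud = e^(−0.04)·[0.9770·0.0000 + 0.0230·0.0000] = 0.0000
Node dd (S = 44.36): V_dd = e^(−0.04)·[0.9770·0.0000 + 0.0230·0.0000] = 0.0000
Node u (S = 110.2): V_u = e^(−0.04)·[0.9770·33.3720 + 0.0230·0.0000] = 31.3269
Node d (S = 68.25): V_d = e^(−0.04)·[0.9770·0.0000 + 0.0230·0.0000] = 0.0000
Node 0 (S = 105): V_0 = e^(−0.04)·[0.9770·31.3269 + 0.0230·0.0000] = 29.4071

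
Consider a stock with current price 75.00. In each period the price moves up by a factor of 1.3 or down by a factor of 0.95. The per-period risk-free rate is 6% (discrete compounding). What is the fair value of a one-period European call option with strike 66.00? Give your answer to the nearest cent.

12.74

Risk-neutral probability p = (1 + 0.06 − 0.95)/(1.3 − 0.95) = 0.1100/0.3500 = 0.3143
Terminal stock prices: S_u = 97.5, S_d = 71.25
Terminal payoffs (S − K): max(31.5, 0) = 31.5, max(5.25, 0) = 5.25
Node 0 (S = 75): V_0 = 1/1.06·[0.3143·31.5000 + 0.6857·5.2500] = 12.7358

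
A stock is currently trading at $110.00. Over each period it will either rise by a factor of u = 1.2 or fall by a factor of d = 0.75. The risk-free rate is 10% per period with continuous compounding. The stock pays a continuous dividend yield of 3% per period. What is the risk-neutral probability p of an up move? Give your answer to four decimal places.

p = 0.7167

Per-period risk-free factor R = e^0.1 = 1.1052; dividend-adjusted growth = e^(0.1−0.03) = 1.0725.
Risk-neutral probability p = (1.0725 − 0.75)/(1.2 − 0.75) = 0.3225/0.4500 = 0.7167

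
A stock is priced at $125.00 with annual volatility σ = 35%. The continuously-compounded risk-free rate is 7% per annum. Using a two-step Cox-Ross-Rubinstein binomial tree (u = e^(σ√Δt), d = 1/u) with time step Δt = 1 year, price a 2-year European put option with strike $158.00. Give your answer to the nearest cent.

CRR parameters: u = e^(σ√Δt) = e^(0.35·√1) = 1.4191, d = 1/u = 0.7047
Per-period rate: rΔt = 0.07·1 = 0.07, so R = e^0.07 = 1.0725
Risk-neutral probability p = (e^0.07 − 0.7047)/(1.4191 − 0.7047) = 0.3678/0.7144 = 0.5149
Terminal stock prices: S_uu = 251.7, S_ud = 125, S_dd = 62.07
Terminal payoffs (K − S): max(-93.72, 0) = 0, max(33, 0) = 33, max(95.93, 0) = 95.93
Node u (S = 177.4): V_u = e^(−0.07)·[0.5149·0.0000 + 0.4851·33.0000] = 14.9266
Node d (S = 88.09): V_d = e^(−0.07)·[0.5149·33.0000 + 0.4851·95.9268] = 59.2322
Node 0 (S = 125): V_0 = e^(−0.07)·[0.5149·14.9266 + 0.4851·59.2322] = 33.9579

$33.96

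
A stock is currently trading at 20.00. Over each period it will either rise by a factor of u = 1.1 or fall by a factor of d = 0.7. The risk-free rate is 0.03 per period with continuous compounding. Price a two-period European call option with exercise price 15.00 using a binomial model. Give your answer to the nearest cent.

Risk-neutral probability p = (e^0.03 − 0.7)/(1.1 − 0.7) = 0.3305/0.4000 = 0.8261
Terminal stock prices: S_uu = 24.2, S_ud = 15.4, S_dd = 9.8
Terminal payoffs (S − K): max(9.2, 0) = 9.2, max(0.4, 0) = 0.4, max(-5.2, 0) = 0
Node u (S = 22): V_u = e^(−0.03)·[0.8261·9.2000 + 0.1739·0.4000] = 7.4433
Node d (S = 14): V_d = e^(−0.03)·[0.8261·0.4000 + 0.1739·0.0000] = 0.3207
Node 0 (S = 20): V_0 = e^(−0.03)·[0.8261·7.4433 + 0.1739·0.3207] = 6.0216

6.02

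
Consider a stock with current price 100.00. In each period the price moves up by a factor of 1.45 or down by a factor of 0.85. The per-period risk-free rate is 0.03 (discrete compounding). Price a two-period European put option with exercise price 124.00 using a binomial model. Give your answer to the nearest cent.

Risk-neutral probability p = (1 + 0.03 − 0.85)/(1.45 − 0.85) = 0.1800/0.6000 = 0.3000
Terminal stock prices: S_uu = 210.2, S_ud = 123.2, S_dd = 72.25
Terminal payoffs (K − S): max(-86.25, 0) = 0, max(0.75, 0) = 0.75, max(51.75, 0) = 51.75
Node u (S = 145): V_u = 1/1.03·[0.3000·0.0000 + 0.7000·0.7500] = 0.5097
Node d (S = 85): V_d = 1/1.03·[0.3000·0.7500 + 0.7000·51.7500] = 35.3883
Node 0 (S = 100): V_0 = 1/1.03·[0.3000·0.5097 + 0.7000·35.3883] = 24.1988

24.20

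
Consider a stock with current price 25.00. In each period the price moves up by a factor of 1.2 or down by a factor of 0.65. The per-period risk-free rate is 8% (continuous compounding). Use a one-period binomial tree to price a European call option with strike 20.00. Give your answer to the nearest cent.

Risk-neutral probability p = (e^0.08 − 0.65)/(1.2 − 0.65) = 0.4333/0.5500 = 0.7878
Terminal stock prices: S_u = 30, S_d = 16.25
Terminal payoffs (S − K): max(10, 0) = 10, max(-3.75, 0) = 0
Node 0 (S = 25): V_0 = e^(−0.08)·[0.7878·10.0000 + 0.2122·0.0000] = 7.2723

7.27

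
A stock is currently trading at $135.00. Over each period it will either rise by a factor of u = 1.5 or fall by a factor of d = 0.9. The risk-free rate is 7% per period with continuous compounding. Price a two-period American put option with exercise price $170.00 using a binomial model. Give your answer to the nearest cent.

$35.00

Risk-neutral probability p = (e^0.07 − 0.9)/(1.5 − 0.9) = 0.1725/0.6000 = 0.2875
Terminal stock prices: S_uu = 303.8, S_ud = 182.2, S_dd = 109.4
Terminal payoffs (K − S): max(-133.8, 0) = 0, max(-12.25, 0) = 0, max(60.65, 0) = 60.65
Node u (S = 202.5): continuation = e^(−0.07)·[0.2875·0.0000 + 0.7125·0.0000] = 0.0000; exercise value = 0.0000 ≤ continuation, so V_u = 0.0000
Node d (S = 121.5): continuation = e^(−0.07)·[0.2875·0.0000 + 0.7125·60.6500] = 40.2909; exercise value = 48.5000 > continuation, so V_d = 48.5000 (exercise)
Node 0 (S = 135): continuation = e^(−0.07)·[0.2875·0.0000 + 0.7125·48.5000] = 32.2194; exercise value = 35.0000 > continuation, so V_0 = 35.0000 (exercise)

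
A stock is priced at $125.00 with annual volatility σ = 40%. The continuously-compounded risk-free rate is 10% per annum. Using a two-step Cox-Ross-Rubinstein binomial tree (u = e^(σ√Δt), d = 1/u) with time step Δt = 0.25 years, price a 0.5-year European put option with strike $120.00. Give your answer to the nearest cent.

CRR parameters: u = e^(σ√Δt) = e^(0.4·√0.25) = 1.2214, d = 1/u = 0.8187
Per-period rate: rΔt = 0.1·0.25 = 0.025, so R = e^0.025 = 1.0253
Risk-neutral probability p = (e^0.025 − 0.8187)/(1.2214 − 0.8187) = 0.2066/0.4027 = 0.5130
Terminal stock prices: S_uu = 186.5, S_ud = 125, S_dd = 83.79
Terminal payoffs (K − S): max(-66.48, 0) = 0, max(-5, 0) = 0, max(36.21, 0) = 36.21
Node u (S = 152.7): V_u = e^(−0.025)·[0.5130·0.0000 + 0.4870·0.0000] = 0.0000
Node d (S = 102.3): V_d = e^(−0.025)·[0.5130·0.0000 + 0.4870·36.2100] = 17.1977
Node 0 (S = 125): V_0 = e^(−0.025)·[0.5130·0.0000 + 0.4870·17.1977] = 8.1679

$8.17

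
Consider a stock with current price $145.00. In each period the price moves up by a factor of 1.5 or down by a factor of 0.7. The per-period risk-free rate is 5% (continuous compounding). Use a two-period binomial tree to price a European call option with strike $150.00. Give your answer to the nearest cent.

Risk-neutral probability p = (e^0.05 − 0.7)/(1.5 − 0.7) = 0.3513/0.8000 = 0.4391
Terminal stock prices: S_uu = 326.2, S_ud = 152.2, S_dd = 71.05
Terminal payoffs (S − K): max(176.2, 0) = 176.2, max(2.25, 0) = 2.25, max(-78.95, 0) = 0
Node u (S = 217.5): V_u = e^(−0.05)·[0.4391·176.2500 + 0.5609·2.2500] = 74.8156
Node d (S = 101.5): V_d = e^(−0.05)·[0.4391·2.2500 + 0.5609·0.0000] = 0.9398
Node 0 (S = 145): V_0 = e^(−0.05)·[0.4391·74.8156 + 0.5609·0.9398] = 31.7500

$31.75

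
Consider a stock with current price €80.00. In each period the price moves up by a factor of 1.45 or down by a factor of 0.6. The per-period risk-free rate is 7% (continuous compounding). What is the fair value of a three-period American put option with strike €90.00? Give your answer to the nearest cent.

Risk-neutral probability p = (e^0.07 − 0.6)/(1.45 − 0.6) = 0.4725/0.8500 = 0.5559
Terminal stock prices: S_uuu = 243.9, S_uud = 100.9, S_udd = 41.76, S_ddd = 17.28
Terminal payoffs (K − S): max(-153.9, 0) = 0, max(-10.92, 0) = 0, max(48.24, 0) = 48.24, max(72.72, 0) = 72.72
Node uu (S = 168.2): continuation = e^(−0.07)·[0.5559·0.0000 + 0.4441·0.0000] = 0.0000; exercise value = 0.0000 ≤ continuation, so V_uu = 0.0000
Node ud (S = 69.6): continuation = e^(−0.07)·[0.5559·0.0000 + 0.4441·48.2400] = 19.9754; exercise value = 20.4000 > continuation, so V_ud = 20.4000 (exercise)
Node dd (S = 28.8): continuation = e^(−0.07)·[0.5559·48.2400 + 0.4441·72.7200] = 55.1154; exercise value = 61.2000 > continuation, so V_dd = 61.2000 (exercise)
Node u (S = 116): continuation = e^(−0.07)·[0.5559·0.0000 + 0.4441·20.4000] = 8.4473; exercise value = 0.0000 ≤ continuation, so V_u = 8.4473
Node d (S = 48): continuation = e^(−0.07)·[0.5559·20.4000 + 0.4441·61.2000] = 35.9154; exercise value = 42.0000 > continuation, so V_d = 42.0000 (exercise)
Node 0 (S = 80): continuation = e^(−0.07)·[0.5559·8.4473 + 0.4441·42.0000] = 21.7698; exercise value = 10.0000 ≤ continuation, so V_0 = 21.7698

€21.77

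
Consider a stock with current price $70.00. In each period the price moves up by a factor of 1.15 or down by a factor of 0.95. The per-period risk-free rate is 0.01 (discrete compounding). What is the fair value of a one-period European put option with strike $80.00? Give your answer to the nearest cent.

Risk-neutral probability p = (1 + 0.01 − 0.95)/(1.15 − 0.95) = 0.0600/0.2000 = 0.3000
Terminal stock prices: S_u = 80.5, S_d = 66.5
Terminal payoffs (K − S): max(-0.5, 0) = 0, max(13.5, 0) = 13.5
Node 0 (S = 70): V_0 = 1/1.01·[0.3000·0.0000 + 0.7000·13.5000] = 9.3564

$9.36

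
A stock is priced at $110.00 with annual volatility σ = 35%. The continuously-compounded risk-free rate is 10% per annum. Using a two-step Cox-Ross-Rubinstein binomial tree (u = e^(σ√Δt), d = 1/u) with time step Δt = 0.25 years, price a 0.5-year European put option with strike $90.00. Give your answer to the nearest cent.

$2.64

CRR parameters: u = e^(σ√Δt) = e^(0.35·√0.25) = 1.1912, d = 1/u = 0.8395
Per-period rate: rΔt = 0.1·0.25 = 0.025, so R = e^0.025 = 1.0253
Risk-neutral probability p = (e^0.025 − 0.8395)/(1.1912 − 0.8395) = 0.1859/0.3518 = 0.5283
Terminal stock prices: S_uu = 156.1, S_ud = 110, S_dd = 77.52
Terminal payoffs (K − S): max(-66.1, 0) = 0, max(-20, 0) = 0, max(12.48, 0) = 12.48
Node u (S = 131): V_u = e^(−0.025)·[0.5283·0.0000 + 0.4717·0.0000] = 0.0000
Node d (S = 92.34): V_d = e^(−0.025)·[0.5283·0.0000 + 0.4717·12.4843] = 5.7432
Node 0 (S = 110): V_0 = e^(−0.025)·[0.5283·0.0000 + 0.4717·5.7432] = 2.6420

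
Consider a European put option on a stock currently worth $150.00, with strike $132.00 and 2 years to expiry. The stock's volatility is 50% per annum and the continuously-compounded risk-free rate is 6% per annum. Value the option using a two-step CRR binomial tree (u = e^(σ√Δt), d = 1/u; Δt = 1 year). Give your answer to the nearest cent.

$21.61

CRR parameters: u = e^(σ√Δt) = e^(0.5·√1) = 1.6487, d = 1/u = 0.6065
Per-period rate: rΔt = 0.06·1 = 0.06, so R = e^0.06 = 1.0618
Risk-neutral probability p = (e^0.06 − 0.6065)/(1.6487 − 0.6065) = 0.4553/1.0422 = 0.4369
Terminal stock prices: S_uu = 407.7, S_ud = 150, S_dd = 55.18
Terminal payoffs (K − S): max(-275.7, 0) = 0, max(-18, 0) = 0, max(76.82, 0) = 76.82
Node u (S = 247.3): V_u = e^(−0.06)·[0.4369·0.0000 + 0.5631·0.0000] = 0.0000
Node d (S = 90.98): V_d = e^(−0.06)·[0.4369·0.0000 + 0.5631·76.8181] = 40.7391
Node 0 (S = 150): V_0 = e^(−0.06)·[0.4369·0.0000 + 0.5631·40.7391] = 21.6053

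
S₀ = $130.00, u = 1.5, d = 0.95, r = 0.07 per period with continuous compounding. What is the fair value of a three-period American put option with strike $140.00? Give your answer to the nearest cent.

Risk-neutral probability p = (e^0.07 − 0.95)/(1.5 − 0.95) = 0.1225/0.5500 = 0.2227
Terminal stock prices: S_uuu = 438.8, S_uud = 277.9, S_udd = 176, S_ddd = 111.5
Terminal payoffs (K − S): max(-298.8, 0) = 0, max(-137.9, 0) = 0, max(-35.99, 0) = 0, max(28.54, 0) = 28.54
Node uu (S = 292.5): continuation = e^(−0.07)·[0.2227·0.0000 + 0.7773·0.0000] = 0.0000; exercise value = 0.0000 ≤ continuation, so V_uu = 0.0000
Node ud (S = 185.2): continuation = e^(−0.07)·[0.2227·0.0000 + 0.7773·0.0000] = 0.0000; exercise value = 0.0000 ≤ continuation, so V_ud = 0.0000
Node dd (S = 117.3): continuation = e^(−0.07)·[0.2227·0.0000 + 0.7773·28.5413] = 20.6841; exercise value = 22.6750 > continuation, so V_dd = 22.6750 (exercise)
Node u (S = 195): continuation = e^(−0.07)·[0.2227·0.0000 + 0.7773·0.0000] = 0.0000; exercise value = 0.0000 ≤ continuation, so V_u = 0.0000
Node d (S = 123.5): continuation = e^(−0.07)·[0.2227·0.0000 + 0.7773·22.6750] = 16.4328; exercise value = 16.5000 > continuation, so V_d = 16.5000 (exercise)
Node 0 (S = 130): continuation = e^(−0.07)·[0.2227·0.0000 + 0.7773·16.5000] = 11.9577; exercise value = 10.0000 ≤ continuation, so V_0 = 11.9577

$11.96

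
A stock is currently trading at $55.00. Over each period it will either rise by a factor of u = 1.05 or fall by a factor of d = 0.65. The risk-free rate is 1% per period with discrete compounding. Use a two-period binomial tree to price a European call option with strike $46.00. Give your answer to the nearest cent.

$11.62

Risk-neutral probability p = (1 + 0.01 − 0.65)/(1.05 − 0.65) = 0.3600/0.4000 = 0.9000
Terminal stock prices: S_uu = 60.64, S_ud = 37.54, S_dd = 23.24
Terminal payoffs (S − K): max(14.64, 0) = 14.64, max(-8.462, 0) = 0, max(-22.76, 0) = 0
Node u (S = 57.75): V_u = 1/1.01·[0.9000·14.6375 + 0.1000·0.0000] = 13.0433
Node d (S = 35.75): V_d = 1/1.01·[0.9000·0.0000 + 0.1000·0.0000] = 0.0000
Node 0 (S = 55): V_0 = 1/1.01·[0.9000·13.0433 + 0.1000·0.0000] = 11.6228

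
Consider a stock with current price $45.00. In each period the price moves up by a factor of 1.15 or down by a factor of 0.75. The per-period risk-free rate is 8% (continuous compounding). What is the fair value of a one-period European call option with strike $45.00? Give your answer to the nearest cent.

$5.19

Risk-neutral probability p = (e^0.08 − 0.75)/(1.15 − 0.75) = 0.3333/0.4000 = 0.8332
Terminal stock prices: S_u = 51.75, S_d = 33.75
Terminal payoffs (S − K): max(6.75, 0) = 6.75, max(-11.25, 0) = 0
Node 0 (S = 45): V_0 = e^(−0.08)·[0.8332·6.7500 + 0.1668·0.0000] = 5.1918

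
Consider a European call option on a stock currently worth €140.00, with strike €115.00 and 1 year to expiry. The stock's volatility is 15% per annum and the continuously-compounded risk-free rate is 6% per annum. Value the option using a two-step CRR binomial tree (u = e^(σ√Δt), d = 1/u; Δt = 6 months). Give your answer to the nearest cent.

CRR parameters: u = e^(σ√Δt) = e^(0.15·√0.5) = 1.1119, d = 1/u = 0.8994
Per-period rate: rΔt = 0.06·0.5 = 0.03, so R = e^0.03 = 1.0305
Risk-neutral probability p = (e^0.03 − 0.8994)/(1.1119 − 0.8994) = 0.1311/0.2125 = 0.6168
Terminal stock prices: S_uu = 173.1, S_ud = 140, S_dd = 113.2
Terminal payoffs (S − K): max(58.08, 0) = 58.08, max(25, 0) = 25, max(-1.76, 0) = 0
Node u (S = 155.7): V_u = e^(−0.03)·[0.6168·58.0836 + 0.3832·25.0000] = 44.0641
Node d (S = 125.9): V_d = e^(−0.03)·[0.6168·25.0000 + 0.3832·0.0000] = 14.9644
Node 0 (S = 140): V_0 = e^(−0.03)·[0.6168·44.0641 + 0.3832·14.9644] = 31.9405

€31.94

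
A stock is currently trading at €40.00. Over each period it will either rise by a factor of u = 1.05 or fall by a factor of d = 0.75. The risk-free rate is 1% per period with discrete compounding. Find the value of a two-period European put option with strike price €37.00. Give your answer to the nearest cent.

Risk-neutral probability p = (1 + 0.01 − 0.75)/(1.05 − 0.75) = 0.2600/0.3000 = 0.8667
Terminal stock prices: S_uu = 44.1, S_ud = 31.5, S_dd = 22.5
Terminal payoffs (K − S): max(-7.1, 0) = 0, max(5.5, 0) = 5.5, max(14.5, 0) = 14.5
Node u (S = 42): V_u = 1/1.01·[0.8667·0.0000 + 0.1333·5.5000] = 0.7261
Node d (S = 30): V_d = 1/1.01·[0.8667·5.5000 + 0.1333·14.5000] = 6.6337
Node 0 (S = 40): V_0 = 1/1.01·[0.8667·0.7261 + 0.1333·6.6337] = 1.4988

€1.50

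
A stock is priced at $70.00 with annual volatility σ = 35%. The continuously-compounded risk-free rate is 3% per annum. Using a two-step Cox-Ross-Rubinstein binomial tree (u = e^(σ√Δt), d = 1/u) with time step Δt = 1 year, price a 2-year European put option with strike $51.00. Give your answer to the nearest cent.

CRR parameters: u = e^(σ√Δt) = e^(0.35·√1) = 1.4191, d = 1/u = 0.7047
Per-period rate: rΔt = 0.03·1 = 0.03, so R = e^0.03 = 1.0305
Risk-neutral probability p = (e^0.03 − 0.7047)/(1.4191 − 0.7047) = 0.3258/0.7144 = 0.4560
Terminal stock prices: S_uu = 141, S_ud = 70, S_dd = 34.76
Terminal payoffs (K − S): max(-89.96, 0) = 0, max(-19, 0) = 0, max(16.24, 0) = 16.24
Node u (S = 99.33): V_u = e^(−0.03)·[0.4560·0.0000 + 0.5440·0.0000] = 0.0000
Node d (S = 49.33): V_d = e^(−0.03)·[0.4560·0.0000 + 0.5440·16.2390] = 8.5727
Node 0 (S = 70): V_0 = e^(−0.03)·[0.4560·0.0000 + 0.5440·8.5727] = 4.5256

$4.53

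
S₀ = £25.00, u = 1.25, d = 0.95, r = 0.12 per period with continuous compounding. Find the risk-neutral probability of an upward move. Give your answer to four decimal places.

p = 0.5917

Risk-neutral probability p = (e^0.12 − 0.95)/(1.25 − 0.95) = 0.1775/0.3000 = 0.5917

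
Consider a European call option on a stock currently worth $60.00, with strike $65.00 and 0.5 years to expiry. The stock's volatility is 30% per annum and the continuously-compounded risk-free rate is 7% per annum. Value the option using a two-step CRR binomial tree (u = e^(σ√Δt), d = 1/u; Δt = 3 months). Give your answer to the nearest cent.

CRR parameters: u = e^(σ√Δt) = e^(0.3·√0.25) = 1.1618, d = 1/u = 0.8607
Per-period rate: rΔt = 0.07·0.25 = 0.0175, so R = e^0.0175 = 1.0177
Risk-neutral probability p = (e^0.0175 − 0.8607)/(1.1618 − 0.8607) = 0.1569/0.3011 = 0.5212
Terminal stock prices: S_uu = 80.99, S_ud = 60, S_dd = 44.45
Terminal payoffs (S − K): max(15.99, 0) = 15.99, max(-5, 0) = 0, max(-20.55, 0) = 0
Node u (S = 69.71): V_u = e^(−0.0175)·[0.5212·15.9915 + 0.4788·0.0000] = 8.1901
Node d (S = 51.64): V_d = e^(−0.0175)·[0.5212·0.0000 + 0.4788·0.0000] = 0.0000
Node 0 (S = 60): V_0 = e^(−0.0175)·[0.5212·8.1901 + 0.4788·0.0000] = 4.1946

$4.19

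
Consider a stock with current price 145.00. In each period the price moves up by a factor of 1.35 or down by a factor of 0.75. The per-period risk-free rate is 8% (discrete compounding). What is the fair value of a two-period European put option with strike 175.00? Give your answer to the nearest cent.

Risk-neutral probability p = (1 + 0.08 − 0.75)/(1.35 − 0.75) = 0.3300/0.6000 = 0.5500
Terminal stock prices: S_uu = 264.3, S_ud = 146.8, S_dd = 81.56
Terminal payoffs (K − S): max(-89.26, 0) = 0, max(28.19, 0) = 28.19, max(93.44, 0) = 93.44
Node u (S = 195.8): V_u = 1/1.08·[0.5500·0.0000 + 0.4500·28.1875] = 11.7448
Node d (S = 108.8): V_d = 1/1.08·[0.5500·28.1875 + 0.4500·93.4375] = 53.2870
Node 0 (S = 145): V_0 = 1/1.08·[0.5500·11.7448 + 0.4500·53.2870] = 28.1841

28.18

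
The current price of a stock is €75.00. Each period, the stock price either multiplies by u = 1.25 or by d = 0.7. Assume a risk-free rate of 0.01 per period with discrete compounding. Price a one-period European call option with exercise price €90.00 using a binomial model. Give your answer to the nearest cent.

€2.09

Risk-neutral probability p = (1 + 0.01 − 0.7)/(1.25 − 0.7) = 0.3100/0.5500 = 0.5636
Terminal stock prices: S_u = 93.75, S_d = 52.5
Terminal payoffs (S − K): max(3.75, 0) = 3.75, max(-37.5, 0) = 0
Node 0 (S = 75): V_0 = 1/1.01·[0.5636·3.7500 + 0.4364·0.0000] = 2.0927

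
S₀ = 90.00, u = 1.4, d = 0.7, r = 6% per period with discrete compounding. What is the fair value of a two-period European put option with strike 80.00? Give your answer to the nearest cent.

Risk-neutral probability p = (1 + 0.06 − 0.7)/(1.4 − 0.7) = 0.3600/0.7000 = 0.5143
Terminal stock prices: S_uu = 176.4, S_ud = 88.2, S_dd = 44.1
Terminal payoffs (K − S): max(-96.4, 0) = 0, max(-8.2, 0) = 0, max(35.9, 0) = 35.9
Node u (S = 126): V_u = 1/1.06·[0.5143·0.0000 + 0.4857·0.0000] = 0.0000
Node d (S = 63): V_d = 1/1.06·[0.5143·0.0000 + 0.4857·35.9000] = 16.4501
Node 0 (S = 90): V_0 = 1/1.06·[0.5143·0.0000 + 0.4857·16.4501] = 7.5378

7.54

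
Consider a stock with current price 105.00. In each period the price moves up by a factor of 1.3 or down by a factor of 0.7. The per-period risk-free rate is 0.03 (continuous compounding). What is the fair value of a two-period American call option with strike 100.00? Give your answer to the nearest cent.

22.13

Risk-neutral probability p = (e^0.03 − 0.7)/(1.3 − 0.7) = 0.3305/0.6000 = 0.5508
Terminal stock prices: S_uu = 177.5, S_ud = 95.55, S_dd = 51.45
Terminal payoffs (S − K): max(77.45, 0) = 77.45, max(-4.45, 0) = 0, max(-48.55, 0) = 0
Node u (S = 136.5): continuation = e^(−0.03)·[0.5508·77.4500 + 0.4492·0.0000] = 41.3955; exercise value = 36.5000 ≤ continuation, so V_u = 41.3955
Node d (S = 73.5): continuation = e^(−0.03)·[0.5508·0.0000 + 0.4492·0.0000] = 0.0000; exercise value = 0.0000 ≤ continuation, so V_d = 0.0000
Node 0 (S = 105): continuation = e^(−0.03)·[0.5508·41.3955 + 0.4492·0.0000] = 22.1251; exercise value = 5.0000 ≤ continuation, so V_0 = 22.1251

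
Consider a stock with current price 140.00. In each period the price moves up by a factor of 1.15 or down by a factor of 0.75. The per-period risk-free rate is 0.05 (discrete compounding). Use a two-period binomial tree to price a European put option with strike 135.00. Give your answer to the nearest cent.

Risk-neutral probability p = (1 + 0.05 − 0.75)/(1.15 − 0.75) = 0.3000/0.4000 = 0.7500
Terminal stock prices: S_uu = 185.1, S_ud = 120.8, S_dd = 78.75
Terminal payoffs (K − S): max(-50.15, 0) = 0, max(14.25, 0) = 14.25, max(56.25, 0) = 56.25
Node u (S = 161): V_u = 1/1.05·[0.7500·0.0000 + 0.2500·14.2500] = 3.3929
Node d (S = 105): V_d = 1/1.05·[0.7500·14.2500 + 0.2500·56.2500] = 23.5714
Node 0 (S = 140): V_0 = 1/1.05·[0.7500·3.3929 + 0.2500·23.5714] = 8.0357

8.04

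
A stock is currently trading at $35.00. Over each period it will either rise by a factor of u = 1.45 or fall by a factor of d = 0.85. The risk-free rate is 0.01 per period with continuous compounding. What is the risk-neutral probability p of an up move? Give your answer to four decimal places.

p = 0.2668

Risk-neutral probability p = (e^0.01 − 0.85)/(1.45 − 0.85) = 0.1601/0.6000 = 0.2668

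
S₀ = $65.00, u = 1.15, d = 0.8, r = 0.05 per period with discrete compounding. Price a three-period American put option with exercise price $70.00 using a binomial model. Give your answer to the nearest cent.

$6.94

Risk-neutral probability p = (1 + 0.05 − 0.8)/(1.15 − 0.8) = 0.2500/0.3500 = 0.7143
Terminal stock prices: S_uuu = 98.86, S_uud = 68.77, S_udd = 47.84, S_ddd = 33.28
Terminal payoffs (K − S): max(-28.86, 0) = 0, max(1.23, 0) = 1.23, max(22.16, 0) = 22.16, max(36.72, 0) = 36.72
Node uu (S = 85.96): continuation = 1/1.05·[0.7143·0.0000 + 0.2857·1.2300] = 0.3347; exercise value = 0.0000 ≤ continuation, so V_uu = 0.3347
Node ud (S = 59.8): continuation = 1/1.05·[0.7143·1.2300 + 0.2857·22.1600] = 6.8667; exercise value = 10.2000 > continuation, so V_ud = 10.2000 (exercise)
Node dd (S = 41.6): continuation = 1/1.05·[0.7143·22.1600 + 0.2857·36.7200] = 25.0667; exercise value = 28.4000 > continuation, so V_dd = 28.4000 (exercise)
Node u (S = 74.75): continuation = 1/1.05·[0.7143·0.3347 + 0.2857·10.2000] = 3.0032; exercise value = 0.0000 ≤ continuation, so V_u = 3.0032
Node d (S = 52): continuation = 1/1.05·[0.7143·10.2000 + 0.2857·28.4000] = 14.6667; exercise value = 18.0000 > continuation, so V_d = 18.0000 (exercise)
Node 0 (S = 65): continuation = 1/1.05·[0.7143·3.0032 + 0.2857·18.0000] = 6.9409; exercise value = 5.0000 ≤ continuation, so V_0 = 6.9409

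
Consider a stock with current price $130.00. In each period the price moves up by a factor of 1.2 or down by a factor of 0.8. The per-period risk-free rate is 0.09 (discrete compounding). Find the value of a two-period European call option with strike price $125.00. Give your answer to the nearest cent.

Risk-neutral probability p = (1 + 0.09 − 0.8)/(1.2 − 0.8) = 0.2900/0.4000 = 0.7250
Terminal stock prices: S_uu = 187.2, S_ud = 124.8, S_dd = 83.2
Terminal payoffs (S − K): max(62.2, 0) = 62.2, max(-0.2, 0) = 0, max(-41.8, 0) = 0
Node u (S = 156): V_u = 1/1.09·[0.7250·62.2000 + 0.2750·0.0000] = 41.3716
Node d (S = 104): V_d = 1/1.09·[0.7250·0.0000 + 0.2750·0.0000] = 0.0000
Node 0 (S = 130): V_0 = 1/1.09·[0.7250·41.3716 + 0.2750·0.0000] = 27.5178

$27.52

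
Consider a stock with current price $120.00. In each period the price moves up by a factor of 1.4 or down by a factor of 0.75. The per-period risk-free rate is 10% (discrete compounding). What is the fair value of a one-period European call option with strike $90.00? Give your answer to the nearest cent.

$38.18

Risk-neutral probability p = (1 + 0.1 − 0.75)/(1.4 − 0.75) = 0.3500/0.6500 = 0.5385
Terminal stock prices: S_u = 168, S_d = 90
Terminal payoffs (S − K): max(78, 0) = 78, max(0, 0) = 0
Node 0 (S = 120): V_0 = 1/1.1·[0.5385·78.0000 + 0.4615·0.0000] = 38.1818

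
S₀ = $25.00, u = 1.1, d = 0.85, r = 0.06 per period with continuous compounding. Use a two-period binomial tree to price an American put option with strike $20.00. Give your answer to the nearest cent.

Risk-neutral probability p = (e^0.06 − 0.85)/(1.1 − 0.85) = 0.2118/0.2500 = 0.8473
Terminal stock prices: S_uu = 30.25, S_ud = 23.38, S_dd = 18.06
Terminal payoffs (K − S): max(-10.25, 0) = 0, max(-3.375, 0) = 0, max(1.938, 0) = 1.938
Node u (S = 27.5): continuation = e^(−0.06)·[0.8473·0.0000 + 0.1527·0.0000] = 0.0000; exercise value = 0.0000 ≤ continuation, so V_u = 0.0000
Node d (S = 21.25): continuation = e^(−0.06)·[0.8473·0.0000 + 0.1527·1.9375] = 0.2785; exercise value = 0.0000 ≤ continuation, so V_d = 0.2785
Node 0 (S = 25): continuation = e^(−0.06)·[0.8473·0.0000 + 0.1527·0.2785] = 0.0400; exercise value = 0.0000 ≤ continuation, so V_0 = 0.0400

$0.04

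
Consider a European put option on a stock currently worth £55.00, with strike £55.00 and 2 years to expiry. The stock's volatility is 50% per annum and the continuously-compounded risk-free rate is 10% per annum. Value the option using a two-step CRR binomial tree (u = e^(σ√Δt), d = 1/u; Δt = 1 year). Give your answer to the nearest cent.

CRR parameters: u = e^(σ√Δt) = e^(0.5·√1) = 1.6487, d = 1/u = 0.6065
Per-period rate: rΔt = 0.1·1 = 0.1, so R = e^0.1 = 1.1052
Risk-neutral probability p = (e^0.1 − 0.6065)/(1.6487 − 0.6065) = 0.4986/1.0422 = 0.4785
Terminal stock prices: S_uu = 149.5, S_ud = 55, S_dd = 20.23
Terminal payoffs (K − S): max(-94.51, 0) = 0, max(0, 0) = 0, max(34.77, 0) = 34.77
Node u (S = 90.68): V_u = e^(−0.1)·[0.4785·0.0000 + 0.5215·0.0000] = 0.0000
Node d (S = 33.36): V_d = e^(−0.1)·[0.4785·0.0000 + 0.5215·34.7666] = 16.4069
Node 0 (S = 55): V_0 = e^(−0.1)·[0.4785·0.0000 + 0.5215·16.4069] = 7.7426

£7.74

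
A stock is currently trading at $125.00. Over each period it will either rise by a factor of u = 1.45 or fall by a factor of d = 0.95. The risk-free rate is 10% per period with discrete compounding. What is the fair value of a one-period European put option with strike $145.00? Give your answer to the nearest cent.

Risk-neutral probability p = (1 + 0.1 − 0.95)/(1.45 − 0.95) = 0.1500/0.5000 = 0.3000
Terminal stock prices: S_u = 181.2, S_d = 118.8
Terminal payoffs (K − S): max(-36.25, 0) = 0, max(26.25, 0) = 26.25
Node 0 (S = 125): V_0 = 1/1.1·[0.3000·0.0000 + 0.7000·26.2500] = 16.7045

$16.70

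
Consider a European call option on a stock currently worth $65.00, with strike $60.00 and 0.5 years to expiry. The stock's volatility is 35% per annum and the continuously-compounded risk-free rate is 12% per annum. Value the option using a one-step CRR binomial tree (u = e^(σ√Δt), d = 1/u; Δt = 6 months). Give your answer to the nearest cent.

$12.31

CRR parameters: u = e^(σ√Δt) = e^(0.35·√0.5) = 1.2808, d = 1/u = 0.7808
Per-period rate: rΔt = 0.12·0.5 = 0.06, so R = e^0.06 = 1.0618
Risk-neutral probability p = (e^0.06 − 0.7808)/(1.2808 − 0.7808) = 0.2811/0.5000 = 0.5621
Terminal stock prices: S_u = 83.25, S_d = 50.75
Terminal payoffs (S − K): max(23.25, 0) = 23.25, max(-9.251, 0) = 0
Node 0 (S = 65): V_0 = e^(−0.06)·[0.5621·23.2522 + 0.4379·0.0000] = 12.3090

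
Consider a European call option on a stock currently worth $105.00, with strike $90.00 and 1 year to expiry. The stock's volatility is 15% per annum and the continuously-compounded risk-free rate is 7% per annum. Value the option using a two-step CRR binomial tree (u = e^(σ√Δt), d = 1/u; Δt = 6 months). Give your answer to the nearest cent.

$21.69

CRR parameters: u = e^(σ√Δt) = e^(0.15·√0.5) = 1.1119, d = 1/u = 0.8994
Per-period rate: rΔt = 0.07·0.5 = 0.035, so R = e^0.035 = 1.0356
Risk-neutral probability p = (e^0.035 − 0.8994)/(1.1119 − 0.8994) = 0.1363/0.2125 = 0.6411
Terminal stock prices: S_uu = 129.8, S_ud = 105, S_dd = 84.93
Terminal payoffs (S − K): max(39.81, 0) = 39.81, max(15, 0) = 15, max(-5.07, 0) = 0
Node u (S = 116.7): V_u = e^(−0.035)·[0.6411·39.8127 + 0.3589·15.0000] = 29.8445
Node d (S = 94.43): V_d = e^(−0.035)·[0.6411·15.0000 + 0.3589·0.0000] = 9.2858
Node 0 (S = 105): V_0 = e^(−0.035)·[0.6411·29.8445 + 0.3589·9.2858] = 21.6934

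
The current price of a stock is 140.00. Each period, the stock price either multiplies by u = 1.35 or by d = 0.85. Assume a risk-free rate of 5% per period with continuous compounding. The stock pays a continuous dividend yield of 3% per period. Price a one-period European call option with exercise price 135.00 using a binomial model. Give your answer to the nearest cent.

17.49

Per-period risk-free factor R = e^0.05 = 1.0513; dividend-adjusted growth = e^(0.05−0.03) = 1.0202.
Risk-neutral probability p = (1.0202 − 0.85)/(1.35 − 0.85) = 0.1702/0.5000 = 0.3404
Terminal stock prices: S_u = 189, S_d = 119
Terminal payoffs (S − K): max(54, 0) = 54, max(-16, 0) = 0
Node 0 (S = 140): V_0 = e^(−0.05)·[0.3404·54.0000 + 0.6596·0.0000] = 17.4853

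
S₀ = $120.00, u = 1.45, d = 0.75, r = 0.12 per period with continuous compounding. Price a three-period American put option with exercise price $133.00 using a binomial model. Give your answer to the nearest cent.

$20.38

Risk-neutral probability p = (e^0.12 − 0.75)/(1.45 − 0.75) = 0.3775/0.7000 = 0.5393
Terminal stock prices: S_uuu = 365.8, S_uud = 189.2, S_udd = 97.88, S_ddd = 50.62
Terminal payoffs (K − S): max(-232.8, 0) = 0, max(-56.23, 0) = 0, max(35.12, 0) = 35.12, max(82.38, 0) = 82.38
Node uu (S = 252.3): continuation = e^(−0.12)·[0.5393·0.0000 + 0.4607·0.0000] = 0.0000; exercise value = 0.0000 ≤ continuation, so V_uu = 0.0000
Node ud (S = 130.5): continuation = e^(−0.12)·[0.5393·0.0000 + 0.4607·35.1250] = 14.3528; exercise value = 2.5000 ≤ continuation, so V_ud = 14.3528
Node dd (S = 67.5): continuation = e^(−0.12)·[0.5393·35.1250 + 0.4607·82.3750] = 50.4604; exercise value = 65.5000 > continuation, so V_dd = 65.5000 (exercise)
Node u (S = 174): continuation = e^(−0.12)·[0.5393·0.0000 + 0.4607·14.3528] = 5.8649; exercise value = 0.0000 ≤ continuation, so V_u = 5.8649
Node d (S = 90): continuation = e^(−0.12)·[0.5393·14.3528 + 0.4607·65.5000] = 33.6296; exercise value = 43.0000 > continuation, so V_d = 43.0000 (exercise)
Node 0 (S = 120): continuation = e^(−0.12)·[0.5393·5.8649 + 0.4607·43.0000] = 20.3759; exercise value = 13.0000 ≤ continuation, so V_0 = 20.3759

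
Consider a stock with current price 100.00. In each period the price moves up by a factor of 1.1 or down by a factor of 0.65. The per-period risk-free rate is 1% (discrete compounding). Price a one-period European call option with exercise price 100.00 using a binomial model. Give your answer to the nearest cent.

7.92

Risk-neutral probability p = (1 + 0.01 − 0.65)/(1.1 − 0.65) = 0.3600/0.4500 = 0.8000
Terminal stock prices: S_u = 110, S_d = 65
Terminal payoffs (S − K): max(10, 0) = 10, max(-35, 0) = 0
Node 0 (S = 100): V_0 = 1/1.01·[0.8000·10.0000 + 0.2000·0.0000] = 7.9208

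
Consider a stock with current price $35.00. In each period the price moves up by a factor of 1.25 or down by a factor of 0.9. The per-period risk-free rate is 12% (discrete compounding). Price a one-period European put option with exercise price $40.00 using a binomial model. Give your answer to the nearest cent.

Risk-neutral probability p = (1 + 0.12 − 0.9)/(1.25 − 0.9) = 0.2200/0.3500 = 0.6286
Terminal stock prices: S_u = 43.75, S_d = 31.5
Terminal payoffs (K − S): max(-3.75, 0) = 0, max(8.5, 0) = 8.5
Node 0 (S = 35): V_0 = 1/1.12·[0.6286·0.0000 + 0.3714·8.5000] = 2.8189

$2.82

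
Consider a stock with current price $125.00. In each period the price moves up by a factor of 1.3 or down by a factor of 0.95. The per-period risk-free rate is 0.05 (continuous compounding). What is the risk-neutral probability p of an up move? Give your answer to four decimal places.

p = 0.2893

Risk-neutral probability p = (e^0.05 − 0.95)/(1.3 − 0.95) = 0.1013/0.3500 = 0.2893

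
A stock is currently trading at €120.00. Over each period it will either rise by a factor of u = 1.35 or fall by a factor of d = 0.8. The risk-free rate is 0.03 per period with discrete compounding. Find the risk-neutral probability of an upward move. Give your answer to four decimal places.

p = 0.4182

Risk-neutral probability p = (1 + 0.03 − 0.8)/(1.35 − 0.8) = 0.2300/0.5500 = 0.4182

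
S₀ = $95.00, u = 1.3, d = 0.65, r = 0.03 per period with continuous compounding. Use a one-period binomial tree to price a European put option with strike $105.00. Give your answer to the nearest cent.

$17.41

Risk-neutral probability p = (e^0.03 − 0.65)/(1.3 − 0.65) = 0.3805/0.6500 = 0.5853
Terminal stock prices: S_u = 123.5, S_d = 61.75
Terminal payoffs (K − S): max(-18.5, 0) = 0, max(43.25, 0) = 43.25
Node 0 (S = 95): V_0 = e^(−0.03)·[0.5853·0.0000 + 0.4147·43.2500] = 17.4051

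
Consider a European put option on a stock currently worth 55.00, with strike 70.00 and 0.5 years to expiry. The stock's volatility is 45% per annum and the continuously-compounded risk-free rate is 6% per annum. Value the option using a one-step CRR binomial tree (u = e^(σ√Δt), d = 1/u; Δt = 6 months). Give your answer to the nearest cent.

CRR parameters: u = e^(σ√Δt) = e^(0.45·√0.5) = 1.3746, d = 1/u = 0.7275
Per-period rate: rΔt = 0.06·0.5 = 0.03, so R = e^0.03 = 1.0305
Risk-neutral probability p = (e^0.03 − 0.7275)/(1.3746 − 0.7275) = 0.3030/0.6472 = 0.4682
Terminal stock prices: S_u = 75.61, S_d = 40.01
Terminal payoffs (K − S): max(-5.606, 0) = 0, max(29.99, 0) = 29.99
Node 0 (S = 55): V_0 = e^(−0.03)·[0.4682·0.0000 + 0.5318·29.9898] = 15.4780

15.48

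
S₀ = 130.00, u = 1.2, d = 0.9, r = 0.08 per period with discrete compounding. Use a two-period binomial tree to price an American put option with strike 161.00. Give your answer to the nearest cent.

Risk-neutral probability p = (1 + 0.08 − 0.9)/(1.2 − 0.9) = 0.1800/0.3000 = 0.6000
Terminal stock prices: S_uu = 187.2, S_ud = 140.4, S_dd = 105.3
Terminal payoffs (K − S): max(-26.2, 0) = 0, max(20.6, 0) = 20.6, max(55.7, 0) = 55.7
Node u (S = 156): continuation = 1/1.08·[0.6000·0.0000 + 0.4000·20.6000] = 7.6296; exercise value = 5.0000 ≤ continuation, so V_u = 7.6296
Node d (S = 117): continuation = 1/1.08·[0.6000·20.6000 + 0.4000·55.7000] = 32.0741; exercise value = 44.0000 > continuation, so V_d = 44.0000 (exercise)
Node 0 (S = 130): continuation = 1/1.08·[0.6000·7.6296 + 0.4000·44.0000] = 20.5350; exercise value = 31.0000 > continuation, so V_0 = 31.0000 (exercise)

31.00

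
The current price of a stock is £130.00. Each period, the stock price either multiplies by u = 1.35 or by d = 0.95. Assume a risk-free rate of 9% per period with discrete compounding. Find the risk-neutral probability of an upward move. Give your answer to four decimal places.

Risk-neutral probability p = (1 + 0.09 − 0.95)/(1.35 − 0.95) = 0.1400/0.4000 = 0.3500

p = 0.3500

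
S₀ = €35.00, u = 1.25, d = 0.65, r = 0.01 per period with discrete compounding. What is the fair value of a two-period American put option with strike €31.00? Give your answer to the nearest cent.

Risk-neutral probability p = (1 + 0.01 − 0.65)/(1.25 − 0.65) = 0.3600/0.6000 = 0.6000
Terminal stock prices: S_uu = 54.69, S_ud = 28.44, S_dd = 14.79
Terminal payoffs (K − S): max(-23.69, 0) = 0, max(2.562, 0) = 2.562, max(16.21, 0) = 16.21
Node u (S = 43.75): continuation = 1/1.01·[0.6000·0.0000 + 0.4000·2.5625] = 1.0149; exercise value = 0.0000 ≤ continuation, so V_u = 1.0149
Node d (S = 22.75): continuation = 1/1.01·[0.6000·2.5625 + 0.4000·16.2125] = 7.9431; exercise value = 8.2500 > continuation, so V_d = 8.2500 (exercise)
Node 0 (S = 35): continuation = 1/1.01·[0.6000·1.0149 + 0.4000·8.2500] = 3.8702; exercise value = 0.0000 ≤ continuation, so V_0 = 3.8702

€3.87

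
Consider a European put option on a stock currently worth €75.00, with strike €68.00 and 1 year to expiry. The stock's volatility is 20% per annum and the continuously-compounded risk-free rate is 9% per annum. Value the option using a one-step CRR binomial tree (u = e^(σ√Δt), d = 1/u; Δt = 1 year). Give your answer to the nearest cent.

€1.90

CRR parameters: u = e^(σ√Δt) = e^(0.2·√1) = 1.2214, d = 1/u = 0.8187
Per-period rate: rΔt = 0.09·1 = 0.09, so R = e^0.09 = 1.0942
Risk-neutral probability p = (e^0.09 − 0.8187)/(1.2214 − 0.8187) = 0.2754/0.4027 = 0.6840
Terminal stock prices: S_u = 91.61, S_d = 61.4
Terminal payoffs (K − S): max(-23.61, 0) = 0, max(6.595, 0) = 6.595
Node 0 (S = 75): V_0 = e^(−0.09)·[0.6840·0.0000 + 0.3160·6.5952] = 1.9045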